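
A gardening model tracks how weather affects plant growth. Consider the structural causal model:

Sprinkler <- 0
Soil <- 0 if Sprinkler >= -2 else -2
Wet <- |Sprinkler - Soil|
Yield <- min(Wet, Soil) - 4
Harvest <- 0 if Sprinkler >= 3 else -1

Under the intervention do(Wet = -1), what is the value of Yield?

The intervention breaks the incoming arrows to Wet: Wet <- |Sprinkler - Soil| no longer applies, and Wet = -1.
Soil = 0 if Sprinkler >= -2 else -2  [with Sprinkler=0]  = 0
Yield = min(Wet, Soil) - 4  [with Wet=-1, Soil=0]  = -5

-5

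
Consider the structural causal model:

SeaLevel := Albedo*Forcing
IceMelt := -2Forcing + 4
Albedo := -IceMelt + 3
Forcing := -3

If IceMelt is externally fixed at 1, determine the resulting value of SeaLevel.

-6

Under do(IceMelt=1), the mechanism IceMelt := -2Forcing + 4 is discarded; IceMelt is fixed at 1.
Albedo = -IceMelt + 3  [with IceMelt=1]  = 2
SeaLevel = Albedo*Forcing  [with Albedo=2, Forcing=-3]  = -6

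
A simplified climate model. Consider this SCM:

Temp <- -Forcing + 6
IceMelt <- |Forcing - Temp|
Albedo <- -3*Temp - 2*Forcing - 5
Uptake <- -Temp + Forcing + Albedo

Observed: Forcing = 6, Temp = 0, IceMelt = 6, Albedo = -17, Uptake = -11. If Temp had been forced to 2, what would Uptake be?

do(Temp=2) replaces the equation Temp <- -Forcing + 6 with the constant Temp = 2.
Albedo = -3*Temp - 2*Forcing - 5  [with Temp=2, Forcing=6]  = -23
Uptake = -Temp + Forcing + Albedo  [with Temp=2, Forcing=6, Albedo=-23]  = -19

-19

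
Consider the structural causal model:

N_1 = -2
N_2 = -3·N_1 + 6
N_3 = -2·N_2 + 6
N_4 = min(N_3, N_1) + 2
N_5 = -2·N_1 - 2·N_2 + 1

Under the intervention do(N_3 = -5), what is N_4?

The intervention breaks the incoming arrows to N_3: N_3 = -2·N_2 + 6 no longer applies, and N_3 = -5.
N_4 = min(N_3, N_1) + 2  [with N_3=-5, N_1=-2]  = -3

-3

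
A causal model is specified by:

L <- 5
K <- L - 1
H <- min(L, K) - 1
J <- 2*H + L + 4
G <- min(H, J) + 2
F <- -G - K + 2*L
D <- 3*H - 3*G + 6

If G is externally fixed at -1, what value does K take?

Under do(G=-1), the mechanism G <- min(H, J) + 2 is discarded; G is fixed at -1.
No directed path runs from G to K, so K keeps its natural value.
K = L - 1  [with L=5]  = 4

4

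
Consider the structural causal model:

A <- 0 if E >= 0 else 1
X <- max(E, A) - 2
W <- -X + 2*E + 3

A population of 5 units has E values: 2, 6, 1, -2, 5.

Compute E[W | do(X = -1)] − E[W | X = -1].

5.8

The intervention sets X=-1 in all 5 units regardless of E. Recomputing W per unit gives 8, 16, 6, 0, 14; average 8.8.
Observing X=-1 restricts to units where X's equation naturally yields -1: E ∈ {1, -2}. In that subpopulation W = 6, 0, mean 3.
Difference = 8.8 − 3 = 5.8.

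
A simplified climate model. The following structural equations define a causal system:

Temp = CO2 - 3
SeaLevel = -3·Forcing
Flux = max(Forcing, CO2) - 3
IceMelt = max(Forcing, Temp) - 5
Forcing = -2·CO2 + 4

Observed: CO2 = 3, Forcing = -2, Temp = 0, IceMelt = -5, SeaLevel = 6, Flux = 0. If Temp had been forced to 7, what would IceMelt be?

2

The intervention breaks the incoming arrows to Temp: Temp = CO2 - 3 no longer applies, and Temp = 7.
Forcing = -2·CO2 + 4  [with CO2=3]  = -2
IceMelt = max(Forcing, Temp) - 5  [with Forcing=-2, Temp=7]  = 2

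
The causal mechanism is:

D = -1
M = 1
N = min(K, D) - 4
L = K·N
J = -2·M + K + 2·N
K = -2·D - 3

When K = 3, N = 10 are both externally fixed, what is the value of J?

21

Setting K = 3, N = 10 by intervention discards those variables' equations.
J = -2·M + K + 2·N  [with M=1, K=3, N=10]  = 21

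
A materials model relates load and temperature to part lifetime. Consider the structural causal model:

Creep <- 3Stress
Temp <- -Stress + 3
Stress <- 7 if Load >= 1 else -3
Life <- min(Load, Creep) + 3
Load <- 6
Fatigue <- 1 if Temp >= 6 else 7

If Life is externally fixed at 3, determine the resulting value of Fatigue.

do(Life=3) replaces the equation Life <- min(Load, Creep) + 3 with the constant Life = 3.
Since Fatigue is not a descendant of the intervened variable, it is unaffected.
Stress = 7 if Load >= 1 else -3  [with Load=6]  = 7
Temp = -Stress + 3  [with Stress=7]  = -4
Fatigue = 1 if Temp >= 6 else 7  [with Temp=-4]  = 7

7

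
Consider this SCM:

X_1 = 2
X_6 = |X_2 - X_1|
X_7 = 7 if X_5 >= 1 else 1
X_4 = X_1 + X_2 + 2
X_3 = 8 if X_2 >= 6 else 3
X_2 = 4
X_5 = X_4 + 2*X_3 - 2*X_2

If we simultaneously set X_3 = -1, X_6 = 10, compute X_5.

-2

The joint intervention fixes X_3 = -1, X_6 = 10, removing each variable's own equation.
X_4 = X_1 + X_2 + 2  [with X_1=2, X_2=4]  = 8
X_5 = X_4 + 2*X_3 - 2*X_2  [with X_4=8, X_3=-1, X_2=4]  = -2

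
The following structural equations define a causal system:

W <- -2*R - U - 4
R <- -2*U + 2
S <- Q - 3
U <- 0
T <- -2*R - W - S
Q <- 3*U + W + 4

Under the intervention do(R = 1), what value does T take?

9

Under do(R=1), the mechanism R <- -2*U + 2 is discarded; R is fixed at 1.
W = -2*R - U - 4  [with R=1, U=0]  = -6
Q = 3*U + W + 4  [with U=0, W=-6]  = -2
S = Q - 3  [with Q=-2]  = -5
T = -2*R - W - S  [with R=1, W=-6, S=-5]  = 9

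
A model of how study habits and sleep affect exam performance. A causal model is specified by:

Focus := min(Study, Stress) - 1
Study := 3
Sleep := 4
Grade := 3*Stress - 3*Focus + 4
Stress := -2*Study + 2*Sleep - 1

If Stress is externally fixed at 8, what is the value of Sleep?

Under do(Stress=8), the mechanism Stress := -2*Study + 2*Sleep - 1 is discarded; Stress is fixed at 8.
Since Sleep is not a descendant of the intervened variable, it is unaffected.

4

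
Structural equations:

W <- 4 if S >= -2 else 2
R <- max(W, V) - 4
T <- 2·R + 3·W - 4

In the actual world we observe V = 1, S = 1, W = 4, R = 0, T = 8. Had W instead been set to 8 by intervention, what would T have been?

do(W=8) replaces the equation W <- 4 if S >= -2 else 2 with the constant W = 8.
R = max(W, V) - 4  [with W=8, V=1]  = 4
T = 2·R + 3·W - 4  [with R=4, W=8]  = 28

28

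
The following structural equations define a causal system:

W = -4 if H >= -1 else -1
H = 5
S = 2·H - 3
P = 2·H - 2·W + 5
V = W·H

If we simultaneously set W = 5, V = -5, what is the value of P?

The joint intervention fixes W = 5, V = -5, removing each variable's own equation.
P = 2·H - 2·W + 5  [with H=5, W=5]  = 5

5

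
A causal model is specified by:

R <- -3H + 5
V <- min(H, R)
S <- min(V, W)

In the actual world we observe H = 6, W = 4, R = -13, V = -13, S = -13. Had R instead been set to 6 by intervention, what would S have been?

4

do(R=6) replaces the equation R <- -3H + 5 with the constant R = 6.
V = min(H, R)  [with H=6, R=6]  = 6
S = min(V, W)  [with V=6, W=4]  = 4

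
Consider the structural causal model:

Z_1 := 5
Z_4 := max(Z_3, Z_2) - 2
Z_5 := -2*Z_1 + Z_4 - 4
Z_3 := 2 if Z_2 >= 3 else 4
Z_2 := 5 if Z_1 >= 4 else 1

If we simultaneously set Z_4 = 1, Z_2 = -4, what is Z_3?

Setting Z_4 = 1, Z_2 = -4 by intervention discards those variables' equations.
Z_3 = 2 if Z_2 >= 3 else 4  [with Z_2=-4]  = 4

4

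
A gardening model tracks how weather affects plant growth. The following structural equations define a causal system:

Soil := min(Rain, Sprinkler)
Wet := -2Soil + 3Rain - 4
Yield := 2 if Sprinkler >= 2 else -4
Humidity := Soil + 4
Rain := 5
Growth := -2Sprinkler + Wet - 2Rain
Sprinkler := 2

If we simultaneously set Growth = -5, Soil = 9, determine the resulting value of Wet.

-7

Under do(Growth = -5, Soil = 9), each intervened variable's structural equation is replaced by its fixed value.
Wet = -2Soil + 3Rain - 4  [with Soil=9, Rain=5]  = -7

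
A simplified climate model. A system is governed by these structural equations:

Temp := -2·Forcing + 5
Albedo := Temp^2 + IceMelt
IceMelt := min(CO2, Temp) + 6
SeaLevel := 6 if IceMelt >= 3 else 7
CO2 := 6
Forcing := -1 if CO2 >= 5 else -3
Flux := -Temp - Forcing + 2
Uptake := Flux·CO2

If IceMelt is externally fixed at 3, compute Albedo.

52

Intervening sets IceMelt = 3 and removes its equation (IceMelt := min(CO2, Temp) + 6).
Forcing = -1 if CO2 >= 5 else -3  [with CO2=6]  = -1
Temp = -2·Forcing + 5  [with Forcing=-1]  = 7
Albedo = Temp^2 + IceMelt  [with Temp=7, IceMelt=3]  = 52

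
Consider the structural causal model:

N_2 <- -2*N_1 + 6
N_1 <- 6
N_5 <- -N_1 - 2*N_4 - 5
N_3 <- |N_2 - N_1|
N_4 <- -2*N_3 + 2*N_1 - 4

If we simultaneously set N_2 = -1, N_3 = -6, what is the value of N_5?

Under do(N_2 = -1, N_3 = -6), each intervened variable's structural equation is replaced by its fixed value.
N_4 = -2*N_3 + 2*N_1 - 4  [with N_3=-6, N_1=6]  = 20
N_5 = -N_1 - 2*N_4 - 5  [with N_1=6, N_4=20]  = -51

-51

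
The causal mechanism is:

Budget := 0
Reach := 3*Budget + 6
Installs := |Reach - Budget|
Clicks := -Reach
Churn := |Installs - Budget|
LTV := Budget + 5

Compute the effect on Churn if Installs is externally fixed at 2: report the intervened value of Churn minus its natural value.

-4

Intervening sets Installs = 2 and removes its equation (Installs := |Reach - Budget|).
Churn = |Installs - Budget|  [with Installs=2, Budget=0]  = 2
Without intervention: Reach = 3*Budget + 6  [with Budget=0]  = 6; Installs = |Reach - Budget|  [with Reach=6, Budget=0]  = 6; Churn = |Installs - Budget|  [with Installs=6, Budget=0]  = 6.
Change = 2 − 6 = -4.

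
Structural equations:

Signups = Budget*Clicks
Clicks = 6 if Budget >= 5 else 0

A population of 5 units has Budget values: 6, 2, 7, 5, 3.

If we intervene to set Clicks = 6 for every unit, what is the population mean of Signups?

do(Clicks=6) breaks Clicks's dependence on Budget. With Clicks=6 fixed, Signups across the units is 36, 12, 42, 30, 18, mean 27.6.

27.6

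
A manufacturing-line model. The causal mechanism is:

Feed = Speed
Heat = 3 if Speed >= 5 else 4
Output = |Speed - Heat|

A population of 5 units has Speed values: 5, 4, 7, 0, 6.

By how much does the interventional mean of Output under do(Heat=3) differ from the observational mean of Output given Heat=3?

Under do(Heat=3), Heat's equation is replaced by Heat=3 for every unit. Per-unit Output: 2, 1, 4, 3, 3. Mean = 2.6.
Observing Heat=3 restricts to units where Heat's equation naturally yields 3: Speed ∈ {5, 7, 6}. In that subpopulation Output = 2, 4, 3, mean 3.
Difference = 2.6 − 3 = -0.4.

-0.4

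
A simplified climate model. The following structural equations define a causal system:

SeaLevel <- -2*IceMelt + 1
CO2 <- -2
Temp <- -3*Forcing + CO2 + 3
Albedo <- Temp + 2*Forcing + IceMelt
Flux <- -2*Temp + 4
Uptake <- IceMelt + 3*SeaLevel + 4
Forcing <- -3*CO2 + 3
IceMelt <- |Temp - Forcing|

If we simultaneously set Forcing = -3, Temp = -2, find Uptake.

The joint intervention fixes Forcing = -3, Temp = -2, removing each variable's own equation.
IceMelt = |Temp - Forcing|  [with Temp=-2, Forcing=-3]  = 1
SeaLevel = -2*IceMelt + 1  [with IceMelt=1]  = -1
Uptake = IceMelt + 3*SeaLevel + 4  [with IceMelt=1, SeaLevel=-1]  = 2

2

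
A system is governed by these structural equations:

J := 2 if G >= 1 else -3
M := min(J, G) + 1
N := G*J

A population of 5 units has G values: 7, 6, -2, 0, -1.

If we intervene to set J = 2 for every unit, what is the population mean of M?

1.2

Under do(J=2), J's equation is replaced by J=2 for every unit. Per-unit M: 3, 3, -1, 1, 0. Mean = 1.2.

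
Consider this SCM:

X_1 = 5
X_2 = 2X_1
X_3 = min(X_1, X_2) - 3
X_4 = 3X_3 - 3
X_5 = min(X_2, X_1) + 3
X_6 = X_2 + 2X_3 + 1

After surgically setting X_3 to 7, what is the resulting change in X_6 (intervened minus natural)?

The intervention breaks the incoming arrows to X_3: X_3 = min(X_1, X_2) - 3 no longer applies, and X_3 = 7.
X_2 = 2X_1  [with X_1=5]  = 10
X_6 = X_2 + 2X_3 + 1  [with X_2=10, X_3=7]  = 25
Without intervention: X_2 = 2X_1  [with X_1=5]  = 10; X_3 = min(X_1, X_2) - 3  [with X_1=5, X_2=10]  = 2; X_6 = X_2 + 2X_3 + 1  [with X_2=10, X_3=2]  = 15.
Change = 25 − 15 = 10.

10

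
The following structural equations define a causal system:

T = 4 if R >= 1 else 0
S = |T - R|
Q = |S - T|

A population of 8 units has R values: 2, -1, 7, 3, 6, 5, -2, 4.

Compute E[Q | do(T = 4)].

2.25

Under do(T=4), T's equation is replaced by T=4 for every unit. Per-unit Q: 2, 1, 1, 3, 2, 3, 2, 4. Mean = 2.25.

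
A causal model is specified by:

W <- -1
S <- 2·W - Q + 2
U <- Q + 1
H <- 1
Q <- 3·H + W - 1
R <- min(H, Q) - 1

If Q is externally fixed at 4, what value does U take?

5

do(Q=4) replaces the equation Q <- 3·H + W - 1 with the constant Q = 4.
U = Q + 1  [with Q=4]  = 5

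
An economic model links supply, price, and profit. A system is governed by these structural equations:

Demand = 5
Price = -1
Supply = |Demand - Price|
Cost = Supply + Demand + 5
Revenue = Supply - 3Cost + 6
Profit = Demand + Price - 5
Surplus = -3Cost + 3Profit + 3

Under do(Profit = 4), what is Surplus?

-33

Intervening sets Profit = 4 and removes its equation (Profit = Demand + Price - 5).
Supply = |Demand - Price|  [with Demand=5, Price=-1]  = 6
Cost = Supply + Demand + 5  [with Supply=6, Demand=5]  = 16
Surplus = -3Cost + 3Profit + 3  [with Cost=16, Profit=4]  = -33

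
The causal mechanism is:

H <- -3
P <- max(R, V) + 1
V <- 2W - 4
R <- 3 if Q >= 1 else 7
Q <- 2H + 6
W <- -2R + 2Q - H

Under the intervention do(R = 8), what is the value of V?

do(R=8) replaces the equation R <- 3 if Q >= 1 else 7 with the constant R = 8.
Q = 2H + 6  [with H=-3]  = 0
W = -2R + 2Q - H  [with R=8, Q=0, H=-3]  = -13
V = 2W - 4  [with W=-13]  = -30

-30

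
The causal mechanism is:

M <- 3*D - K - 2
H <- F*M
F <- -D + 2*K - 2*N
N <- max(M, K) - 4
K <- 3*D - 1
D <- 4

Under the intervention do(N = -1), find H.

-20

Under do(N=-1), the mechanism N <- max(M, K) - 4 is discarded; N is fixed at -1.
K = 3*D - 1  [with D=4]  = 11
M = 3*D - K - 2  [with D=4, K=11]  = -1
F = -D + 2*K - 2*N  [with D=4, K=11, N=-1]  = 20
H = F*M  [with F=20, M=-1]  = -20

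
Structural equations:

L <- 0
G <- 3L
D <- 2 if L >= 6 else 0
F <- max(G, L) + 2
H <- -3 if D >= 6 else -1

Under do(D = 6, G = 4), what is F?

The joint intervention fixes D = 6, G = 4, removing each variable's own equation.
F = max(G, L) + 2  [with G=4, L=0]  = 6

6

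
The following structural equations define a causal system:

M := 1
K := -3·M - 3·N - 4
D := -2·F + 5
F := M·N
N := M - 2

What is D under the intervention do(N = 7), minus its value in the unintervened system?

do(N=7) replaces the equation N := M - 2 with the constant N = 7.
F = M·N  [with M=1, N=7]  = 7
D = -2·F + 5  [with F=7]  = -9
Without intervention: N = M - 2  [with M=1]  = -1; F = M·N  [with M=1, N=-1]  = -1; D = -2·F + 5  [with F=-1]  = 7.
Change = -9 − 7 = -16.

-16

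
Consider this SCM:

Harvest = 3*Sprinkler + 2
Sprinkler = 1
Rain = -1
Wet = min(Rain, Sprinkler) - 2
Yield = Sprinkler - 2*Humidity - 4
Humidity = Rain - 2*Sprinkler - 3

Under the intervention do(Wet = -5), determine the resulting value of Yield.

9

do(Wet=-5) replaces the equation Wet = min(Rain, Sprinkler) - 2 with the constant Wet = -5.
Yield is not downstream of the intervention, so its value is determined by the original equations.
Humidity = Rain - 2*Sprinkler - 3  [with Rain=-1, Sprinkler=1]  = -6
Yield = Sprinkler - 2*Humidity - 4  [with Sprinkler=1, Humidity=-6]  = 9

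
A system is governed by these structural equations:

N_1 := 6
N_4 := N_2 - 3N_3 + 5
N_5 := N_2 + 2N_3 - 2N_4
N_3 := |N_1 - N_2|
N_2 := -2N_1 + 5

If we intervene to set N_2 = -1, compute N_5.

47

do(N_2=-1) replaces the equation N_2 := -2N_1 + 5 with the constant N_2 = -1.
N_3 = |N_1 - N_2|  [with N_1=6, N_2=-1]  = 7
N_4 = N_2 - 3N_3 + 5  [with N_2=-1, N_3=7]  = -17
N_5 = N_2 + 2N_3 - 2N_4  [with N_2=-1, N_3=7, N_4=-17]  = 47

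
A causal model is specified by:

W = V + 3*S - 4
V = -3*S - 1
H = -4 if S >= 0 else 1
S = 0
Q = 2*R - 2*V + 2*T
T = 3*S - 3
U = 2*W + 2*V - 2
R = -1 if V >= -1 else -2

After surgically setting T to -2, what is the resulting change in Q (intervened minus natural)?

2

Intervening sets T = -2 and removes its equation (T = 3*S - 3).
V = -3*S - 1  [with S=0]  = -1
R = -1 if V >= -1 else -2  [with V=-1]  = -1
Q = 2*R - 2*V + 2*T  [with R=-1, V=-1, T=-2]  = -4
Without intervention: V = -3*S - 1  [with S=0]  = -1; R = -1 if V >= -1 else -2  [with V=-1]  = -1; T = 3*S - 3  [with S=0]  = -3; Q = 2*R - 2*V + 2*T  [with R=-1, V=-1, T=-3]  = -6.
Change = -4 − (-6) = 2.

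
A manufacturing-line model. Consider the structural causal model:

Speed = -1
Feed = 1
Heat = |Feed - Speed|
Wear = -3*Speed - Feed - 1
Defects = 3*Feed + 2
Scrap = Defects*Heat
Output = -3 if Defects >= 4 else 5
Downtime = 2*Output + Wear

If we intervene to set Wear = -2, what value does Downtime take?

-8

do(Wear=-2) replaces the equation Wear = -3*Speed - Feed - 1 with the constant Wear = -2.
Defects = 3*Feed + 2  [with Feed=1]  = 5
Output = -3 if Defects >= 4 else 5  [with Defects=5]  = -3
Downtime = 2*Output + Wear  [with Output=-3, Wear=-2]  = -8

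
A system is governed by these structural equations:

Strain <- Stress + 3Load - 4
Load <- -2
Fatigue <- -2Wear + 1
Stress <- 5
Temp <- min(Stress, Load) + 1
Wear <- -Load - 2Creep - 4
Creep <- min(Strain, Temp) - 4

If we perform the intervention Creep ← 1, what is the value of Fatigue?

9

Under do(Creep=1), the mechanism Creep <- min(Strain, Temp) - 4 is discarded; Creep is fixed at 1.
Wear = -Load - 2Creep - 4  [with Load=-2, Creep=1]  = -4
Fatigue = -2Wear + 1  [with Wear=-4]  = 9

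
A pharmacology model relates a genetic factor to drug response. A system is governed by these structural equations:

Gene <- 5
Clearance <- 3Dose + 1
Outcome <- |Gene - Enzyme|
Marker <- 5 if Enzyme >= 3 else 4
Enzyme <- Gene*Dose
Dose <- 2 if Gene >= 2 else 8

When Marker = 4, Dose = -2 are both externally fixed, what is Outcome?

The joint intervention fixes Marker = 4, Dose = -2, removing each variable's own equation.
Enzyme = Gene*Dose  [with Gene=5, Dose=-2]  = -10
Outcome = |Gene - Enzyme|  [with Gene=5, Enzyme=-10]  = 15

15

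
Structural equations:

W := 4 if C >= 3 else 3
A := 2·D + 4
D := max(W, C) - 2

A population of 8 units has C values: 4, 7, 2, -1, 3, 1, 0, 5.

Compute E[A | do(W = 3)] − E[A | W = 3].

1.75

The intervention sets W=3 in all 8 units regardless of C. Recomputing A per unit gives 8, 14, 6, 6, 6, 6, 6, 10; average 7.75.
Observing W=3 restricts to units where W's equation naturally yields 3: C ∈ {2, -1, 1, 0}. In that subpopulation A = 6, 6, 6, 6, mean 6.
Difference = 7.75 − 6 = 1.75.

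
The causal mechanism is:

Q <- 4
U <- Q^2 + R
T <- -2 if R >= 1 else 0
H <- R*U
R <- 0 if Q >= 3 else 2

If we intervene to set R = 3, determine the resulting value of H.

do(R=3) replaces the equation R <- 0 if Q >= 3 else 2 with the constant R = 3.
U = Q^2 + R  [with Q=4, R=3]  = 19
H = R*U  [with R=3, U=19]  = 57

57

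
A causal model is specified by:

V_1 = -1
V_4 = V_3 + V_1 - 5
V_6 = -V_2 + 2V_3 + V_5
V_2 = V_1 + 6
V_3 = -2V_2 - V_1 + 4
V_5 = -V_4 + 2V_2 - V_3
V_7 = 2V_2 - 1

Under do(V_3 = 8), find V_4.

2

The intervention breaks the incoming arrows to V_3: V_3 = -2V_2 - V_1 + 4 no longer applies, and V_3 = 8.
V_4 = V_3 + V_1 - 5  [with V_3=8, V_1=-1]  = 2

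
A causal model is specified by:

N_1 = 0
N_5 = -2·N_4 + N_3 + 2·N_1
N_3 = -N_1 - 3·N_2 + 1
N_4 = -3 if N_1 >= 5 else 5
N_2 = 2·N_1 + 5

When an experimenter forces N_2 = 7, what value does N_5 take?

do(N_2=7) replaces the equation N_2 = 2·N_1 + 5 with the constant N_2 = 7.
N_3 = -N_1 - 3·N_2 + 1  [with N_1=0, N_2=7]  = -20
N_4 = -3 if N_1 >= 5 else 5  [with N_1=0]  = 5
N_5 = -2·N_4 + N_3 + 2·N_1  [with N_4=5, N_3=-20, N_1=0]  = -30

-30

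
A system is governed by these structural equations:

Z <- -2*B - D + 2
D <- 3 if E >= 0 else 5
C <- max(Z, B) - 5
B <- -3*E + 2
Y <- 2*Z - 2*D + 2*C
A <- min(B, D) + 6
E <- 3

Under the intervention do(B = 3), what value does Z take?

do(B=3) replaces the equation B <- -3*E + 2 with the constant B = 3.
D = 3 if E >= 0 else 5  [with E=3]  = 3
Z = -2*B - D + 2  [with B=3, D=3]  = -7

-7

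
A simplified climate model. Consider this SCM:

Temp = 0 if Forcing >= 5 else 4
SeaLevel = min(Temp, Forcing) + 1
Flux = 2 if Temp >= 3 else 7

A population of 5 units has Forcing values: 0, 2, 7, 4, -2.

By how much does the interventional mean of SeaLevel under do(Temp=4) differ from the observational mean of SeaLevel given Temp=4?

Every unit gets Temp=4 under the intervention. SeaLevel values become 1, 3, 5, 5, -1; E[SeaLevel|do(Temp=4)] = 2.6.
E[SeaLevel|Temp=4] averages over only the 4 units with Temp=4 (Forcing = 0, 2, 4, -2): SeaLevel = 1, 3, 5, -1, mean 2.
Difference = 2.6 − 2 = 0.6.

0.6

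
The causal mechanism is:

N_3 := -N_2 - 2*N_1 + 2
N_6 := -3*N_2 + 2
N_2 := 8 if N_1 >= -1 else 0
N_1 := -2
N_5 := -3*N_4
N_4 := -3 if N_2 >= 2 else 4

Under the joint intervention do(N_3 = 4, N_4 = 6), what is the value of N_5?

Setting N_3 = 4, N_4 = 6 by intervention discards those variables' equations.
N_5 = -3*N_4  [with N_4=6]  = -18

-18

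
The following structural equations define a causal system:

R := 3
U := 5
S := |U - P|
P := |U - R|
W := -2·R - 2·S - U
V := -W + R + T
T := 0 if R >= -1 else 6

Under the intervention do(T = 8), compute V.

28

Intervening sets T = 8 and removes its equation (T := 0 if R >= -1 else 6).
P = |U - R|  [with U=5, R=3]  = 2
S = |U - P|  [with U=5, P=2]  = 3
W = -2·R - 2·S - U  [with R=3, S=3, U=5]  = -17
V = -W + R + T  [with W=-17, R=3, T=8]  = 28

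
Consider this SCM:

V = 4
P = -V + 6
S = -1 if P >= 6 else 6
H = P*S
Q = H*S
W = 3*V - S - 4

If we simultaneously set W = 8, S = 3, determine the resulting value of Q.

The joint intervention fixes W = 8, S = 3, removing each variable's own equation.
P = -V + 6  [with V=4]  = 2
H = P*S  [with P=2, S=3]  = 6
Q = H*S  [with H=6, S=3]  = 18

18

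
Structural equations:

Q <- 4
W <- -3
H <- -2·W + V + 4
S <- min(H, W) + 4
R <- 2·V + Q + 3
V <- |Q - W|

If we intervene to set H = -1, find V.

Under do(H=-1), the mechanism H <- -2·W + V + 4 is discarded; H is fixed at -1.
Since V is not a descendant of the intervened variable, it is unaffected.
V = |Q - W|  [with Q=4, W=-3]  = 7

7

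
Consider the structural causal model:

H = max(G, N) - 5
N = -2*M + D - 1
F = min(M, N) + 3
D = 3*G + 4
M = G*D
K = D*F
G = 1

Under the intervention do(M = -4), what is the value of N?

The intervention breaks the incoming arrows to M: M = G*D no longer applies, and M = -4.
D = 3*G + 4  [with G=1]  = 7
N = -2*M + D - 1  [with M=-4, D=7]  = 14

14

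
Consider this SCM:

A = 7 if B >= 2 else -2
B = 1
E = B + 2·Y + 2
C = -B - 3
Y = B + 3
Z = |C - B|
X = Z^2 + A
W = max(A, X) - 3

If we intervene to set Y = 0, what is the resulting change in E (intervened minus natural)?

Intervening sets Y = 0 and removes its equation (Y = B + 3).
E = B + 2·Y + 2  [with B=1, Y=0]  = 3
Without intervention: Y = B + 3  [with B=1]  = 4; E = B + 2·Y + 2  [with B=1, Y=4]  = 11.
Change = 3 − 11 = -8.

-8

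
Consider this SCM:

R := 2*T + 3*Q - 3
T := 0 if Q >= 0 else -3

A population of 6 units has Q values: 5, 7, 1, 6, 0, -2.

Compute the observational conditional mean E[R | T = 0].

8.4

E[R|T=0] averages over only the 5 units with T=0 (Q = 5, 7, 1, 6, 0): R = 12, 18, 0, 15, -3, mean 8.4.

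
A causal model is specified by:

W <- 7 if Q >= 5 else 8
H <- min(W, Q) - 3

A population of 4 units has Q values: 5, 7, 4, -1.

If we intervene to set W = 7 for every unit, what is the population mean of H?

0.75

Under do(W=7), W's equation is replaced by W=7 for every unit. Per-unit H: 2, 4, 1, -4. Mean = 0.75.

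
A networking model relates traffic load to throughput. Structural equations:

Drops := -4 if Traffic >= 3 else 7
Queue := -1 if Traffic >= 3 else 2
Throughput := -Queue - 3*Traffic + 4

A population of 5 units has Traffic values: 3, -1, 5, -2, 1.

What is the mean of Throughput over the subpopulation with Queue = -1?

E[Throughput|Queue=-1] averages over only the 2 units with Queue=-1 (Traffic = 3, 5): Throughput = -4, -10, mean -7.

-7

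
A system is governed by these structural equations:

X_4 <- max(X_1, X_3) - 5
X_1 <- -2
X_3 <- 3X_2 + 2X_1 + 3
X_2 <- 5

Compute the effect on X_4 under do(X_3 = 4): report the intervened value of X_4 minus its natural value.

-10

The intervention breaks the incoming arrows to X_3: X_3 <- 3X_2 + 2X_1 + 3 no longer applies, and X_3 = 4.
X_4 = max(X_1, X_3) - 5  [with X_1=-2, X_3=4]  = -1
Without intervention: X_3 = 3X_2 + 2X_1 + 3  [with X_2=5, X_1=-2]  = 14; X_4 = max(X_1, X_3) - 5  [with X_1=-2, X_3=14]  = 9.
Change = -1 − 9 = -10.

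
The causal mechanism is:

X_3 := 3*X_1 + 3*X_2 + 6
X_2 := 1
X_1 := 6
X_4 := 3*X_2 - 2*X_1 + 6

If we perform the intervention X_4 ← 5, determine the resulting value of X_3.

27

Under do(X_4=5), the mechanism X_4 := 3*X_2 - 2*X_1 + 6 is discarded; X_4 is fixed at 5.
Since X_3 is not a descendant of the intervened variable, it is unaffected.
X_3 = 3*X_1 + 3*X_2 + 6  [with X_1=6, X_2=1]  = 27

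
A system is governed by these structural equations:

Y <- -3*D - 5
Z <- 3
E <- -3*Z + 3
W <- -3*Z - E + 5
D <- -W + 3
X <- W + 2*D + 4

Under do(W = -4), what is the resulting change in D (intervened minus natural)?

The intervention breaks the incoming arrows to W: W <- -3*Z - E + 5 no longer applies, and W = -4.
D = -W + 3  [with W=-4]  = 7
Without intervention: E = -3*Z + 3  [with Z=3]  = -6; W = -3*Z - E + 5  [with Z=3, E=-6]  = 2; D = -W + 3  [with W=2]  = 1.
Change = 7 − 1 = 6.

6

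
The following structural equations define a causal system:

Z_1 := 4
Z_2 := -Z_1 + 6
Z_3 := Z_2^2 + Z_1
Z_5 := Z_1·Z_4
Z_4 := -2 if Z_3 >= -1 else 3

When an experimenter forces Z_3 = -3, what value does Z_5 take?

12

do(Z_3=-3) replaces the equation Z_3 := Z_2^2 + Z_1 with the constant Z_3 = -3.
Z_4 = -2 if Z_3 >= -1 else 3  [with Z_3=-3]  = 3
Z_5 = Z_1·Z_4  [with Z_1=4, Z_4=3]  = 12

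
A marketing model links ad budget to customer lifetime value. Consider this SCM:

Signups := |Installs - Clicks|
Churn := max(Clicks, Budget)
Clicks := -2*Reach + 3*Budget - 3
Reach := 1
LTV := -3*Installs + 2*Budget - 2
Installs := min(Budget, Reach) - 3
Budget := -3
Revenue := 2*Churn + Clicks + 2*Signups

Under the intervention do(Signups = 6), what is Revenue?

-8

Under do(Signups=6), the mechanism Signups := |Installs - Clicks| is discarded; Signups is fixed at 6.
Clicks = -2*Reach + 3*Budget - 3  [with Reach=1, Budget=-3]  = -14
Churn = max(Clicks, Budget)  [with Clicks=-14, Budget=-3]  = -3
Revenue = 2*Churn + Clicks + 2*Signups  [with Churn=-3, Clicks=-14, Signups=6]  = -8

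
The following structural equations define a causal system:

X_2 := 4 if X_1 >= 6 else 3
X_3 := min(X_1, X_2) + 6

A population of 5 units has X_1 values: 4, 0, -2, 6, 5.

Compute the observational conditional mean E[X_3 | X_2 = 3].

7

Conditioning on X_2=3 selects the 4 unit(s) with X_1 ∈ {4, 0, -2, 5}. Their X_3 values: 9, 6, 4, 9. Mean = 7.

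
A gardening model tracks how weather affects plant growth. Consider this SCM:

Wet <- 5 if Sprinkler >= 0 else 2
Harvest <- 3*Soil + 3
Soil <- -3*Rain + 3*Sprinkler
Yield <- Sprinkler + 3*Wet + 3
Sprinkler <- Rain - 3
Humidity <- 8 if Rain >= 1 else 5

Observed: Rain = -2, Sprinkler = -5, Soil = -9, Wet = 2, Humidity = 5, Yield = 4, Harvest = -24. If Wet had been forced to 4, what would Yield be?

10

Under do(Wet=4), the mechanism Wet <- 5 if Sprinkler >= 0 else 2 is discarded; Wet is fixed at 4.
Sprinkler = Rain - 3  [with Rain=-2]  = -5
Yield = Sprinkler + 3*Wet + 3  [with Sprinkler=-5, Wet=4]  = 10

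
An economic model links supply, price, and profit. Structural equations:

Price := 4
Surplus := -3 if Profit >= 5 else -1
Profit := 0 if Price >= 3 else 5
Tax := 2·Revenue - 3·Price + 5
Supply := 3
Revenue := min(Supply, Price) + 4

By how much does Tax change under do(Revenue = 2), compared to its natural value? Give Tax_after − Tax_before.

The intervention breaks the incoming arrows to Revenue: Revenue := min(Supply, Price) + 4 no longer applies, and Revenue = 2.
Tax = 2·Revenue - 3·Price + 5  [with Revenue=2, Price=4]  = -3
Without intervention: Revenue = min(Supply, Price) + 4  [with Supply=3, Price=4]  = 7; Tax = 2·Revenue - 3·Price + 5  [with Revenue=7, Price=4]  = 7.
Change = -3 − 7 = -10.

-10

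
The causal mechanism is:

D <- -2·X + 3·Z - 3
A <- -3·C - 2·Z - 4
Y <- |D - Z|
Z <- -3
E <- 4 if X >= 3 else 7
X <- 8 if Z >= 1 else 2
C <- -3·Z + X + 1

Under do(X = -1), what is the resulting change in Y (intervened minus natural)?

Under do(X=-1), the mechanism X <- 8 if Z >= 1 else 2 is discarded; X is fixed at -1.
D = -2·X + 3·Z - 3  [with X=-1, Z=-3]  = -10
Y = |D - Z|  [with D=-10, Z=-3]  = 7
Without intervention: X = 8 if Z >= 1 else 2  [with Z=-3]  = 2; D = -2·X + 3·Z - 3  [with X=2, Z=-3]  = -16; Y = |D - Z|  [with D=-16, Z=-3]  = 13.
Change = 7 − 13 = -6.

-6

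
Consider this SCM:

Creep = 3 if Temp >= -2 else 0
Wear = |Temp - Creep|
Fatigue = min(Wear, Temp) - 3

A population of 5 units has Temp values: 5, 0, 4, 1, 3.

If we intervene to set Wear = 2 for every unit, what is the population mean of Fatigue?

Under do(Wear=2), Wear's equation is replaced by Wear=2 for every unit. Per-unit Fatigue: -1, -3, -1, -2, -1. Mean = -1.6.

-1.6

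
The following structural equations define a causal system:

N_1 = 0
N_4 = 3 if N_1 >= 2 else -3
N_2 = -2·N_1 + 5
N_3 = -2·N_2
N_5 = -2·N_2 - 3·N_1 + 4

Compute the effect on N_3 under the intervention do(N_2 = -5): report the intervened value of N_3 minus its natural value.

The intervention breaks the incoming arrows to N_2: N_2 = -2·N_1 + 5 no longer applies, and N_2 = -5.
N_3 = -2·N_2  [with N_2=-5]  = 10
Without intervention: N_2 = -2·N_1 + 5  [with N_1=0]  = 5; N_3 = -2·N_2  [with N_2=5]  = -10.
Change = 10 − (-10) = 20.

20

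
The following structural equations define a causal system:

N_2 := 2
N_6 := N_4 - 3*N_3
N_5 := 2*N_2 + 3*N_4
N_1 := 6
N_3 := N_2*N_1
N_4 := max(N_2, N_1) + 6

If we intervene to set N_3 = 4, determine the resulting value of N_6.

The intervention breaks the incoming arrows to N_3: N_3 := N_2*N_1 no longer applies, and N_3 = 4.
N_4 = max(N_2, N_1) + 6  [with N_2=2, N_1=6]  = 12
N_6 = N_4 - 3*N_3  [with N_4=12, N_3=4]  = 0

0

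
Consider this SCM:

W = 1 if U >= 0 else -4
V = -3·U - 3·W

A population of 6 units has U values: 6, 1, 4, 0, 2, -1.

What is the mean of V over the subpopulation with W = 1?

E[V|W=1] averages over only the 5 units with W=1 (U = 6, 1, 4, 0, 2): V = -21, -6, -15, -3, -9, mean -10.8.

-10.8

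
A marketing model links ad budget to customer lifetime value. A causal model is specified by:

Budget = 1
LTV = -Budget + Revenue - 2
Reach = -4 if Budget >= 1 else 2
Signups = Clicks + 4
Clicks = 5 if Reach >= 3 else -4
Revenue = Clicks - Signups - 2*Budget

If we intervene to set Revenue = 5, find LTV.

2

The intervention breaks the incoming arrows to Revenue: Revenue = Clicks - Signups - 2*Budget no longer applies, and Revenue = 5.
LTV = -Budget + Revenue - 2  [with Budget=1, Revenue=5]  = 2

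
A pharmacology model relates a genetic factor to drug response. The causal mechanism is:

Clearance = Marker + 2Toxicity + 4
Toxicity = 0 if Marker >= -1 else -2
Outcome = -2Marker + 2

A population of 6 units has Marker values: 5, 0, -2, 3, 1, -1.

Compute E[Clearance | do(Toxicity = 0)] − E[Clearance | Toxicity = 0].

Under do(Toxicity=0), Toxicity's equation is replaced by Toxicity=0 for every unit. Per-unit Clearance: 9, 4, 2, 7, 5, 3. Mean = 5.
Observing Toxicity=0 restricts to units where Toxicity's equation naturally yields 0: Marker ∈ {5, 0, 3, 1, -1}. In that subpopulation Clearance = 9, 4, 7, 5, 3, mean 5.6.
Difference = 5 − 5.6 = -0.6.

-0.6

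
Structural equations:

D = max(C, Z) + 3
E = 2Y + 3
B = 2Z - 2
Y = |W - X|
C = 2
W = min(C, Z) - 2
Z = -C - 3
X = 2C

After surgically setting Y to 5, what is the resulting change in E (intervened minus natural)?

-12

The intervention breaks the incoming arrows to Y: Y = |W - X| no longer applies, and Y = 5.
E = 2Y + 3  [with Y=5]  = 13
Without intervention: Z = -C - 3  [with C=2]  = -5; W = min(C, Z) - 2  [with C=2, Z=-5]  = -7; X = 2C  [with C=2]  = 4; Y = |W - X|  [with W=-7, X=4]  = 11; E = 2Y + 3  [with Y=11]  = 25.
Change = 13 − 25 = -12.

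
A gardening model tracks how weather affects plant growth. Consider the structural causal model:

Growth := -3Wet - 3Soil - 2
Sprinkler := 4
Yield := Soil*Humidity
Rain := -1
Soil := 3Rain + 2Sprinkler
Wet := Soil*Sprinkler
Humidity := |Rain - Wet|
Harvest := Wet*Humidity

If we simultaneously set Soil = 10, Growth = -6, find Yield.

410

Under do(Soil = 10, Growth = -6), each intervened variable's structural equation is replaced by its fixed value.
Wet = Soil*Sprinkler  [with Soil=10, Sprinkler=4]  = 40
Humidity = |Rain - Wet|  [with Rain=-1, Wet=40]  = 41
Yield = Soil*Humidity  [with Soil=10, Humidity=41]  = 410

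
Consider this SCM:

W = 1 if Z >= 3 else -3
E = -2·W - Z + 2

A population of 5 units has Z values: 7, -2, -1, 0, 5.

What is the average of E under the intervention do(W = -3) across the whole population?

Every unit gets W=-3 under the intervention. E values become 1, 10, 9, 8, 3; E[E|do(W=-3)] = 6.2.

6.2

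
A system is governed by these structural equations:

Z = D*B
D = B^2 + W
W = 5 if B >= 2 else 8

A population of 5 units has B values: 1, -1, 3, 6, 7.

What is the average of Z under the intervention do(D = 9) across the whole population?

28.8

do(D=9) breaks D's dependence on B. With D=9 fixed, Z across the units is 9, -9, 27, 54, 63, mean 28.8.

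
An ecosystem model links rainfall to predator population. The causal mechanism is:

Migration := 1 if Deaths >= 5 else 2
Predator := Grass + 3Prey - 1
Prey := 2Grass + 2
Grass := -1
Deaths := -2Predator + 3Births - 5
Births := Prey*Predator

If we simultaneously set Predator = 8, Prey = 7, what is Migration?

Setting Predator = 8, Prey = 7 by intervention discards those variables' equations.
Births = Prey*Predator  [with Prey=7, Predator=8]  = 56
Deaths = -2Predator + 3Births - 5  [with Predator=8, Births=56]  = 147
Migration = 1 if Deaths >= 5 else 2  [with Deaths=147]  = 1

1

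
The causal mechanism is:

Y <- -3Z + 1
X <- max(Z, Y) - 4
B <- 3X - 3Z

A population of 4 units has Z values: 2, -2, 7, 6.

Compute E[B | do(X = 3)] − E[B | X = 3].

-2.25

Every unit gets X=3 under the intervention. B values become 3, 15, -12, -9; E[B|do(X=3)] = -0.75.
Observing X=3 restricts to units where X's equation naturally yields 3: Z ∈ {-2, 7}. In that subpopulation B = 15, -12, mean 1.5.
Difference = -0.75 − 1.5 = -2.25.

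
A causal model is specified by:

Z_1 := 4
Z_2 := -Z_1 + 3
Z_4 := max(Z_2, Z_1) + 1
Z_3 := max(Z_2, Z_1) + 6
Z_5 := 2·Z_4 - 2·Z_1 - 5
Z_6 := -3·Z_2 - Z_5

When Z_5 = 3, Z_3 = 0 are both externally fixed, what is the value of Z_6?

The joint intervention fixes Z_5 = 3, Z_3 = 0, removing each variable's own equation.
Z_2 = -Z_1 + 3  [with Z_1=4]  = -1
Z_6 = -3·Z_2 - Z_5  [with Z_2=-1, Z_5=3]  = 0

0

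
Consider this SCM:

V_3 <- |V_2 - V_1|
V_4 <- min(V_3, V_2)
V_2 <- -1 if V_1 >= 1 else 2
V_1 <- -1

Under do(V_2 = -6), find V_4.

-6

Under do(V_2=-6), the mechanism V_2 <- -1 if V_1 >= 1 else 2 is discarded; V_2 is fixed at -6.
V_3 = |V_2 - V_1|  [with V_2=-6, V_1=-1]  = 5
V_4 = min(V_3, V_2)  [with V_3=5, V_2=-6]  = -6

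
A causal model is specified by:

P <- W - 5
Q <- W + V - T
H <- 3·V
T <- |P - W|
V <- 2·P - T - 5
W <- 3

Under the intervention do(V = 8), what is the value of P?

-2

The intervention breaks the incoming arrows to V: V <- 2·P - T - 5 no longer applies, and V = 8.
Since P is not a descendant of the intervened variable, it is unaffected.
P = W - 5  [with W=3]  = -2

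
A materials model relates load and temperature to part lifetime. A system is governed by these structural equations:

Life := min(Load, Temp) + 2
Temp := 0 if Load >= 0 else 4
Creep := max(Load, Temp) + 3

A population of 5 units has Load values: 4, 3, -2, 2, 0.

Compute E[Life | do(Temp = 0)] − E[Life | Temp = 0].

Every unit gets Temp=0 under the intervention. Life values become 2, 2, 0, 2, 2; E[Life|do(Temp=0)] = 1.6.
E[Life|Temp=0] averages over only the 4 units with Temp=0 (Load = 4, 3, 2, 0): Life = 2, 2, 2, 2, mean 2.
Difference = 1.6 − 2 = -0.4.

-0.4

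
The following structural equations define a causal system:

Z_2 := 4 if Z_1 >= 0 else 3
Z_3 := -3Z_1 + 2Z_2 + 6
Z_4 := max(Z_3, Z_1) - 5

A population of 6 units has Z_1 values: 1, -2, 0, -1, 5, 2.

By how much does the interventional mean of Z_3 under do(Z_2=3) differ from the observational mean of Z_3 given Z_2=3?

do(Z_2=3) breaks Z_2's dependence on Z_1. With Z_2=3 fixed, Z_3 across the units is 9, 18, 12, 15, -3, 6, mean 9.5.
E[Z_3|Z_2=3] averages over only the 2 units with Z_2=3 (Z_1 = -2, -1): Z_3 = 18, 15, mean 16.5.
Difference = 9.5 − 16.5 = -7.

-7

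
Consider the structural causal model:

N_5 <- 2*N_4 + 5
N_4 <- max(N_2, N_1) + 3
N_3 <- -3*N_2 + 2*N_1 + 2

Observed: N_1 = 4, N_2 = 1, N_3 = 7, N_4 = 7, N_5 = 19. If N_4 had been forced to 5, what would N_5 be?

15

Intervening sets N_4 = 5 and removes its equation (N_4 <- max(N_2, N_1) + 3).
N_5 = 2*N_4 + 5  [with N_4=5]  = 15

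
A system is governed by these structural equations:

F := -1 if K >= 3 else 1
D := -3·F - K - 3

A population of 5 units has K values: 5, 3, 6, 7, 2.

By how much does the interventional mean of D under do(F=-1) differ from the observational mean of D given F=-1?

0.65

Every unit gets F=-1 under the intervention. D values become -5, -3, -6, -7, -2; E[D|do(F=-1)] = -4.6.
E[D|F=-1] averages over only the 4 units with F=-1 (K = 5, 3, 6, 7): D = -5, -3, -6, -7, mean -5.25.
Difference = -4.6 − (-5.25) = 0.65.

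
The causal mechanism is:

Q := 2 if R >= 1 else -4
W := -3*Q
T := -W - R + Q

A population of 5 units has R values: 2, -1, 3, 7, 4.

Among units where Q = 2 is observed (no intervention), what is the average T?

E[T|Q=2] averages over only the 4 units with Q=2 (R = 2, 3, 7, 4): T = 6, 5, 1, 4, mean 4.

4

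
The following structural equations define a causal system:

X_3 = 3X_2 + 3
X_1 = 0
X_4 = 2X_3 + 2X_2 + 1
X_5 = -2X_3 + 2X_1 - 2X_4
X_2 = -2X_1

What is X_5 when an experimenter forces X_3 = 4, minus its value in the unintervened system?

-6

do(X_3=4) replaces the equation X_3 = 3X_2 + 3 with the constant X_3 = 4.
X_2 = -2X_1  [with X_1=0]  = 0
X_4 = 2X_3 + 2X_2 + 1  [with X_3=4, X_2=0]  = 9
X_5 = -2X_3 + 2X_1 - 2X_4  [with X_3=4, X_1=0, X_4=9]  = -26
Without intervention: X_2 = -2X_1  [with X_1=0]  = 0; X_3 = 3X_2 + 3  [with X_2=0]  = 3; X_4 = 2X_3 + 2X_2 + 1  [with X_3=3, X_2=0]  = 7; X_5 = -2X_3 + 2X_1 - 2X_4  [with X_3=3, X_1=0, X_4=7]  = -20.
Change = -26 − (-20) = -6.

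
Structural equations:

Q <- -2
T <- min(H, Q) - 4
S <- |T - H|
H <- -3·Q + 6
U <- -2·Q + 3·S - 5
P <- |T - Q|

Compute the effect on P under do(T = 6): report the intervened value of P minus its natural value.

do(T=6) replaces the equation T <- min(H, Q) - 4 with the constant T = 6.
P = |T - Q|  [with T=6, Q=-2]  = 8
Without intervention: H = -3·Q + 6  [with Q=-2]  = 12; T = min(H, Q) - 4  [with H=12, Q=-2]  = -6; P = |T - Q|  [with T=-6, Q=-2]  = 4.
Change = 8 − 4 = 4.

4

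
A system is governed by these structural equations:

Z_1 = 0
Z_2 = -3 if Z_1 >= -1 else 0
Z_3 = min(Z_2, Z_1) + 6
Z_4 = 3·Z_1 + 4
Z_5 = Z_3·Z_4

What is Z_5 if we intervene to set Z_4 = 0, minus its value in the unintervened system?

Intervening sets Z_4 = 0 and removes its equation (Z_4 = 3·Z_1 + 4).
Z_2 = -3 if Z_1 >= -1 else 0  [with Z_1=0]  = -3
Z_3 = min(Z_2, Z_1) + 6  [with Z_2=-3, Z_1=0]  = 3
Z_5 = Z_3·Z_4  [with Z_3=3, Z_4=0]  = 0
Without intervention: Z_2 = -3 if Z_1 >= -1 else 0  [with Z_1=0]  = -3; Z_3 = min(Z_2, Z_1) + 6  [with Z_2=-3, Z_1=0]  = 3; Z_4 = 3·Z_1 + 4  [with Z_1=0]  = 4; Z_5 = Z_3·Z_4  [with Z_3=3, Z_4=4]  = 12.
Change = 0 − 12 = -12.

-12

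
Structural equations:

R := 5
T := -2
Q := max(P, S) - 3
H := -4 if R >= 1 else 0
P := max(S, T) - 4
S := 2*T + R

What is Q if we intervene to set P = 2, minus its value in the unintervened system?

1

Intervening sets P = 2 and removes its equation (P := max(S, T) - 4).
S = 2*T + R  [with T=-2, R=5]  = 1
Q = max(P, S) - 3  [with P=2, S=1]  = -1
Without intervention: S = 2*T + R  [with T=-2, R=5]  = 1; P = max(S, T) - 4  [with S=1, T=-2]  = -3; Q = max(P, S) - 3  [with P=-3, S=1]  = -2.
Change = -1 − (-2) = 1.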